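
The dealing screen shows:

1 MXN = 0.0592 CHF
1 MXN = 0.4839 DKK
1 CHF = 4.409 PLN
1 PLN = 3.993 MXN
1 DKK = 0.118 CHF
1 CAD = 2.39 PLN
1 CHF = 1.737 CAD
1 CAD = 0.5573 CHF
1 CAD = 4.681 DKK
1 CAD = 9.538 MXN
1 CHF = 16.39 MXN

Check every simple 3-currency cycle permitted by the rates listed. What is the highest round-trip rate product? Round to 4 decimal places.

1.0422

PLN→MXN→CHF→PLN: 3.993 × 0.0592 × 4.409 = 1.04222
CAD→MXN→CHF→CAD: 9.538 × 0.0592 × 1.737 = 0.98080
DKK→CHF→CAD→DKK: 0.118 × 1.737 × 4.681 = 0.95945
DKK→CHF→MXN→DKK: 0.118 × 16.39 × 0.4839 = 0.93587
Maximum is PLN→MXN→CHF→PLN at 1.0422; arbitrage exists.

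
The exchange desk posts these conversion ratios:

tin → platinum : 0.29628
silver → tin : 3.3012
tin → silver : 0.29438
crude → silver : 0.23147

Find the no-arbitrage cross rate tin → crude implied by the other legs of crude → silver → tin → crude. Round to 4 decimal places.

Known legs of the cycle: 0.23147 × 3.3012 = 0.764128764
For no arbitrage the full-cycle product must be 1, so the missing rate is 1 / 0.764128764 ≈ 1.308680.

1.3087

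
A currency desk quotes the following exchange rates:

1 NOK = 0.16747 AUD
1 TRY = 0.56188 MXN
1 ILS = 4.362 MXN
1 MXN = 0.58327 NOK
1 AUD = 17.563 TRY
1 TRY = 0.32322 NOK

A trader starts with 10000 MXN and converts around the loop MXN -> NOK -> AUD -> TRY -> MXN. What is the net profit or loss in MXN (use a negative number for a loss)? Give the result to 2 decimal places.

10000 MXN × 0.58327 = 5832.7 NOK
5832.7 NOK × 0.16747 = 976.802269 AUD
976.802269 AUD × 17.563 = 17155.578250447 TRY
17155.578250447 TRY × 0.56188 = 9639.37630736116036 MXN
Net change: 9639.37630736116036 − 10000 = -360.62369263883964 MXN

-360.62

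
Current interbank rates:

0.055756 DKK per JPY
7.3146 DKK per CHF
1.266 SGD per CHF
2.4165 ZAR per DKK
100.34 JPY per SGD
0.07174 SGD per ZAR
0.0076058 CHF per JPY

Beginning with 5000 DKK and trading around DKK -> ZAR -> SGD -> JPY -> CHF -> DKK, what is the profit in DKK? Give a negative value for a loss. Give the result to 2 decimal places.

5000 DKK × 2.4165 = 12082.5 ZAR
12082.5 ZAR × 0.07174 = 866.79855 SGD
866.79855 SGD × 100.34 = 86974.566507 JPY
86974.566507 JPY × 0.0076058 = 661.5111579389406 CHF
661.5111579389406 CHF × 7.3146 = 4838.68951586017491276 DKK
Net change: 4838.68951586017491276 − 5000 = -161.31048413982508724 DKK

-161.31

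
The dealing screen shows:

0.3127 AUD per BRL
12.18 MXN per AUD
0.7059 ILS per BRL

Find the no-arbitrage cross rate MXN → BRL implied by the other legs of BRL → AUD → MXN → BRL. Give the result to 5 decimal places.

0.26256

Known legs of the cycle: 0.3127 × 12.18 = 3.808686
For no arbitrage the full-cycle product must be 1, so the missing rate is 1 / 3.808686 ≈ 0.2625577.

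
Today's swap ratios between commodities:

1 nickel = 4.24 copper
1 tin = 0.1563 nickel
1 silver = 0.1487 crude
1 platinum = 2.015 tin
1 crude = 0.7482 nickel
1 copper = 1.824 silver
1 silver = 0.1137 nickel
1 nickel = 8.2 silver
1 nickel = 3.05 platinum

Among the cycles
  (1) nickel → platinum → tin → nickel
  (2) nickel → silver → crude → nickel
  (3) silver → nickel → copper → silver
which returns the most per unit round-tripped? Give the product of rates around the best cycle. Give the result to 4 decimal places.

0.9606

(1) 3.05 × 2.015 × 0.1563 = 0.96058
(2) 8.2 × 0.1487 × 0.7482 = 0.91231
(3) 0.1137 × 4.24 × 1.824 = 0.87933
Highest is cycle (1) at 0.9606 (≤1, no arbitrage).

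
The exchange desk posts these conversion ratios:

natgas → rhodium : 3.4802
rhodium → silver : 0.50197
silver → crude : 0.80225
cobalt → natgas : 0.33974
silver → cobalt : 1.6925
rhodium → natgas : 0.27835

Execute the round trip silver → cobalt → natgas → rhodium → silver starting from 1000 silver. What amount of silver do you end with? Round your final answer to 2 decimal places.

1004.52

1000 silver × 1.6925 = 1692.5 cobalt
1692.5 cobalt × 0.33974 = 575.00995 natgas
575.00995 natgas × 3.4802 = 2001.14962799 rhodium
2001.14962799 rhodium × 0.50197 = 1004.5170787621403 silver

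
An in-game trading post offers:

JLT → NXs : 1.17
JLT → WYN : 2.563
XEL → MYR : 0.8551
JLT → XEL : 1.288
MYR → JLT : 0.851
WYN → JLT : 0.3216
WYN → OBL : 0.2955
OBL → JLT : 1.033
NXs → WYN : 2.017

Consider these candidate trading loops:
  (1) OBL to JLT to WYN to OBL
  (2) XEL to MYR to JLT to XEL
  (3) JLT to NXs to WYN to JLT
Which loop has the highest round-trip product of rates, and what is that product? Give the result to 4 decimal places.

(1) 1.033 × 2.563 × 0.2955 = 0.78236
(2) 0.8551 × 0.851 × 1.288 = 0.93726
(3) 1.17 × 2.017 × 0.3216 = 0.75894
Highest is cycle (2) at 0.9373 (≤1, no arbitrage).

0.9373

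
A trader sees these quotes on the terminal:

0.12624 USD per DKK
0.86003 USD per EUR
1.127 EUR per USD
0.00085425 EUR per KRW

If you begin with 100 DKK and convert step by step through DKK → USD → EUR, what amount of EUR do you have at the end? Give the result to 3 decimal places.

14.227

100 DKK × 0.12624 = 12.624 USD
12.624 USD × 1.127 = 14.227248 EUR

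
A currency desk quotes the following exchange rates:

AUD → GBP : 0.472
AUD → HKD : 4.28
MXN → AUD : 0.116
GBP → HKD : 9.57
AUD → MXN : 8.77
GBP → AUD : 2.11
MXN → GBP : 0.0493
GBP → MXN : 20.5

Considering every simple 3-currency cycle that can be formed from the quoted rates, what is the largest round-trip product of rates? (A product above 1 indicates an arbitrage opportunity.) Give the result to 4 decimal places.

1.1224

GBP→MXN→AUD→GBP: 20.5 × 0.116 × 0.472 = 1.12242
GBP→AUD→MXN→GBP: 2.11 × 8.77 × 0.0493 = 0.91228
Maximum is GBP→MXN→AUD→GBP at 1.1224; arbitrage exists.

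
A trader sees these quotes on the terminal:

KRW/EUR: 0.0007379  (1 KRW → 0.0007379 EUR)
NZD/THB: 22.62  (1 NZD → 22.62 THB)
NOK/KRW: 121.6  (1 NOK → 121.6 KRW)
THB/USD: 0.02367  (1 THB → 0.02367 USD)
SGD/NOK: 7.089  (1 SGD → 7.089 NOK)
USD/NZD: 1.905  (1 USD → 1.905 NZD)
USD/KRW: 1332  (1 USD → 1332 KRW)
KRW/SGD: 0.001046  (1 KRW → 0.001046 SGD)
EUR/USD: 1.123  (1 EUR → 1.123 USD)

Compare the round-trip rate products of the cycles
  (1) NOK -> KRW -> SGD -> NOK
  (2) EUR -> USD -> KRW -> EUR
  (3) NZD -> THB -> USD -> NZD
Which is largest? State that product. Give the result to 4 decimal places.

1.1038

(1) 121.6 × 0.001046 × 7.089 = 0.90168
(2) 1.123 × 1332 × 0.0007379 = 1.10378
(3) 22.62 × 0.02367 × 1.905 = 1.01997
Highest is cycle (2) at 1.1038 (>1, arbitrage).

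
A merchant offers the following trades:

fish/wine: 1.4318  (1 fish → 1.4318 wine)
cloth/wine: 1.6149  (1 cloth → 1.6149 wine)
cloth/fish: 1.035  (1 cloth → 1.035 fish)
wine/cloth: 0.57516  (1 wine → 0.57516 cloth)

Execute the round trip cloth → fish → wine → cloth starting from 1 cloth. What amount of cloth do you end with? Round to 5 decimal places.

0.85234

1 cloth × 1.035 = 1.035 fish
1.035 fish × 1.4318 = 1.481913 wine
1.481913 wine × 0.57516 = 0.85233708108 cloth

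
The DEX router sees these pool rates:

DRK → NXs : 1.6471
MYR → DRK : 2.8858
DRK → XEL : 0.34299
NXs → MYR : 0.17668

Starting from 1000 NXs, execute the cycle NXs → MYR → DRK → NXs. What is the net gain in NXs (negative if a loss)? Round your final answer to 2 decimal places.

-160.20

1000 NXs × 0.17668 = 176.68 MYR
176.68 MYR × 2.8858 = 509.863144 DRK
509.863144 DRK × 1.6471 = 839.7955844824 NXs
Net change: 839.7955844824 − 1000 = -160.2044155176 NXs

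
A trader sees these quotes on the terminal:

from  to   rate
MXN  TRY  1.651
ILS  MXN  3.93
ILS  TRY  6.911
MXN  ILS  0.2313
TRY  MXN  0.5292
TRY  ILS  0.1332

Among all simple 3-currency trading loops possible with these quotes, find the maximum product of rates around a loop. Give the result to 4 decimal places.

0.8643

ILS→MXN→TRY→ILS: 3.93 × 1.651 × 0.1332 = 0.86426
ILS→TRY→MXN→ILS: 6.911 × 0.5292 × 0.2313 = 0.84593
Maximum is ILS→MXN→TRY→ILS at 0.8643; no arbitrage — every cycle loses value.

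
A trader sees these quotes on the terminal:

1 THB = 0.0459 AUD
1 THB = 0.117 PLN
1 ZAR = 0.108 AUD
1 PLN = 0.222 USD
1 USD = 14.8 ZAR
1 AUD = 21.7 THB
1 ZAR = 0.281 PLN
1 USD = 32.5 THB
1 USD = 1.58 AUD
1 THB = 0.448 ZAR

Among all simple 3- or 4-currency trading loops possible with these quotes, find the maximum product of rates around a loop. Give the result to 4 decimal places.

ZAR→AUD→THB→ZAR: 0.108 × 21.7 × 0.448 = 1.04993
USD→ZAR→PLN→USD: 14.8 × 0.281 × 0.222 = 0.92325
USD→THB→ZAR→PLN→USD: 32.5 × 0.448 × 0.281 × 0.222 = 0.90828
USD→AUD→THB→PLN→USD: 1.58 × 21.7 × 0.117 × 0.222 = 0.89054
USD→THB→PLN→USD: 32.5 × 0.117 × 0.222 = 0.84416
Maximum is ZAR→AUD→THB→ZAR at 1.0499; arbitrage exists.

1.0499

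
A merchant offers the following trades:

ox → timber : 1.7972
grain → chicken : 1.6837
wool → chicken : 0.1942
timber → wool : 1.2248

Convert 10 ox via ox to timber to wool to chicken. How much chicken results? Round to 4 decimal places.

4.2748

10 ox × 1.7972 = 17.972 timber
17.972 timber × 1.2248 = 22.0121056 wool
22.0121056 wool × 0.1942 = 4.27475090752 chicken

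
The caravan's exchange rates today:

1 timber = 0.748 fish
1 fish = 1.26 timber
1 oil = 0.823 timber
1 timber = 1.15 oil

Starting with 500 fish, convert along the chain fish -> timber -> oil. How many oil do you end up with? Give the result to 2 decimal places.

724.50

500 fish × 1.26 = 630 timber
630 timber × 1.15 = 724.5 oil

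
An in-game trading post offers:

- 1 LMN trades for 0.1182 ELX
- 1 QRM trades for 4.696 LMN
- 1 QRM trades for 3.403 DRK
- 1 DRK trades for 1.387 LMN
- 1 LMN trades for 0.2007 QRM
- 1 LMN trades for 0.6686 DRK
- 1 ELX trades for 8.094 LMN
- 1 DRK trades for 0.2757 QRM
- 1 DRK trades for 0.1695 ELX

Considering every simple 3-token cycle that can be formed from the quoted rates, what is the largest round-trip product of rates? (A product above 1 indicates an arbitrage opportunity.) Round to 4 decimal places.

LMN→QRM→DRK→LMN: 0.2007 × 3.403 × 1.387 = 0.94730
LMN→DRK→ELX→LMN: 0.6686 × 0.1695 × 8.094 = 0.91727
LMN→DRK→QRM→LMN: 0.6686 × 0.2757 × 4.696 = 0.86563
Maximum is LMN→QRM→DRK→LMN at 0.9473; no arbitrage — every cycle loses value.

0.9473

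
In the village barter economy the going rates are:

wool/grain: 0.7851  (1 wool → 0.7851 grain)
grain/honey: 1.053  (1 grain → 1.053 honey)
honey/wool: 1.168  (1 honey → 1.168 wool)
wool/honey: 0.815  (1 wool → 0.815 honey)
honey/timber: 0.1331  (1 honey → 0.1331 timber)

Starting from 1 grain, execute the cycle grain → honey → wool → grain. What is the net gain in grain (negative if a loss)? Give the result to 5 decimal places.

1 grain × 1.053 = 1.053 honey
1.053 honey × 1.168 = 1.229904 wool
1.229904 wool × 0.7851 = 0.9655976304 grain
Net change: 0.9655976304 − 1 = -0.0344023696 grain

-0.03440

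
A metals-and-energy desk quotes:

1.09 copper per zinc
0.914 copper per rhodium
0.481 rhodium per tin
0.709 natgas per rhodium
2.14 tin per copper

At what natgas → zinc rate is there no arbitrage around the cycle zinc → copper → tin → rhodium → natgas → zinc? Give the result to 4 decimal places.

1.2571

Known legs of the cycle: 1.09 × 2.14 × 0.481 × 0.709 = 0.7954842454
For no arbitrage the full-cycle product must be 1, so the missing rate is 1 / 0.7954842454 ≈ 1.257096.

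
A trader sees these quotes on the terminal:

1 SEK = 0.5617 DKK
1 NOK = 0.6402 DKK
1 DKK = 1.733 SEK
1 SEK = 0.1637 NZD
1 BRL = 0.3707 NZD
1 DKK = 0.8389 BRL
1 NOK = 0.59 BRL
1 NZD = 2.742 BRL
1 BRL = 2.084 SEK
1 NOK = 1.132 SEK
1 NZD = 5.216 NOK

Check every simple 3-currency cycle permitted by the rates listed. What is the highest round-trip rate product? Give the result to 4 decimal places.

NZD→NOK→BRL→NZD: 5.216 × 0.59 × 0.3707 = 1.14081
BRL→SEK→DKK→BRL: 2.084 × 0.5617 × 0.8389 = 0.98200
NZD→NOK→SEK→NZD: 5.216 × 1.132 × 0.1637 = 0.96657
NZD→BRL→SEK→NZD: 2.742 × 2.084 × 0.1637 = 0.93544
Maximum is NZD→NOK→BRL→NZD at 1.1408; arbitrage exists.

1.1408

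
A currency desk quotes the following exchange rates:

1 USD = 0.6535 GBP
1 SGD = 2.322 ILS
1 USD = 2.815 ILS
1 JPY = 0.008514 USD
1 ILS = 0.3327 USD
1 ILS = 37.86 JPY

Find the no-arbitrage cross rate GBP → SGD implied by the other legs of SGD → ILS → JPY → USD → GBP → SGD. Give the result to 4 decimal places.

2.0445

Known legs of the cycle: 2.322 × 37.86 × 0.008514 × 0.6535 = 0.48912747987708
For no arbitrage the full-cycle product must be 1, so the missing rate is 1 / 0.48912747987708 ≈ 2.044457.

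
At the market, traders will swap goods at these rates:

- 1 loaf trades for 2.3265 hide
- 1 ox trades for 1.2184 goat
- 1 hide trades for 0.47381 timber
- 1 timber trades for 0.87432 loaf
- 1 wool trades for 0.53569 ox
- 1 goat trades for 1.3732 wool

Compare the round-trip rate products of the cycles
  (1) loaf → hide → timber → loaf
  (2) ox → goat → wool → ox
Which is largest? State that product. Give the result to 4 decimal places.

(1) 2.3265 × 0.47381 × 0.87432 = 0.96378
(2) 1.2184 × 1.3732 × 0.53569 = 0.89627
Highest is cycle (1) at 0.9638 (≤1, no arbitrage).

0.9638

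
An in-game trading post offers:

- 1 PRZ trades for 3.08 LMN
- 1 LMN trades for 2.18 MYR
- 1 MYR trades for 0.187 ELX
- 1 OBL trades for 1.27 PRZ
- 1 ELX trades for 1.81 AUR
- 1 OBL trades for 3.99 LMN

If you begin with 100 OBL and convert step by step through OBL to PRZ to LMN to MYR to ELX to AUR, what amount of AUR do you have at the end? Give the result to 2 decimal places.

288.62

100 OBL × 1.27 = 127 PRZ
127 PRZ × 3.08 = 391.16 LMN
391.16 LMN × 2.18 = 852.7288 MYR
852.7288 MYR × 0.187 = 159.4602856 ELX
159.4602856 ELX × 1.81 = 288.623116936 AUR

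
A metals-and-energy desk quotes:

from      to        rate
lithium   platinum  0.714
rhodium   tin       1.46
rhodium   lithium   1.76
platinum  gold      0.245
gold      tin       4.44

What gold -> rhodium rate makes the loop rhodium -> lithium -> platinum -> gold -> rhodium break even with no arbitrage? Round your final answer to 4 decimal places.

3.2481

Known legs of the cycle: 1.76 × 0.714 × 0.245 = 0.3078768
For no arbitrage the full-cycle product must be 1, so the missing rate is 1 / 0.3078768 ≈ 3.248052.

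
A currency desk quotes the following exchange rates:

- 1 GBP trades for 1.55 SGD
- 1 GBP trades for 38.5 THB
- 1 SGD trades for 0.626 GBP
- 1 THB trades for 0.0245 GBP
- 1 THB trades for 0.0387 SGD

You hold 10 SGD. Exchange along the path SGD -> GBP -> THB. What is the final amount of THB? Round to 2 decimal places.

10 SGD × 0.626 = 6.26 GBP
6.26 GBP × 38.5 = 241.01 THB

241.01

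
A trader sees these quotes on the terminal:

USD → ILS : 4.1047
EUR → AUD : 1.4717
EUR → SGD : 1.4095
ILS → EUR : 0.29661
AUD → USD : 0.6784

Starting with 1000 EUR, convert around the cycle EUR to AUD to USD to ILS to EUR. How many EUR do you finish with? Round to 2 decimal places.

1000 EUR × 1.4717 = 1471.7 AUD
1471.7 AUD × 0.6784 = 998.40128 USD
998.40128 USD × 4.1047 = 4098.137734016 ILS
4098.137734016 ILS × 0.29661 = 1215.54863328648576 EUR

1215.55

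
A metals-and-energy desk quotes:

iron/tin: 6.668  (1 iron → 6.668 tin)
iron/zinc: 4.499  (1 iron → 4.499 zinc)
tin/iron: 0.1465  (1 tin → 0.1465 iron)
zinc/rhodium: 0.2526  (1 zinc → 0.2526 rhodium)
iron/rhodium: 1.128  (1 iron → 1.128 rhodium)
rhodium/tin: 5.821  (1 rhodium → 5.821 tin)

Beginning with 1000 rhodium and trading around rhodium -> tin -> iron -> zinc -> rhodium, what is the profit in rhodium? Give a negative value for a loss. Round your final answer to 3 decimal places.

-30.864

1000 rhodium × 5.821 = 5821 tin
5821 tin × 0.1465 = 852.7765 iron
852.7765 iron × 4.499 = 3836.6414735 zinc
3836.6414735 zinc × 0.2526 = 969.1356362061 rhodium
Net change: 969.1356362061 − 1000 = -30.8643637939 rhodium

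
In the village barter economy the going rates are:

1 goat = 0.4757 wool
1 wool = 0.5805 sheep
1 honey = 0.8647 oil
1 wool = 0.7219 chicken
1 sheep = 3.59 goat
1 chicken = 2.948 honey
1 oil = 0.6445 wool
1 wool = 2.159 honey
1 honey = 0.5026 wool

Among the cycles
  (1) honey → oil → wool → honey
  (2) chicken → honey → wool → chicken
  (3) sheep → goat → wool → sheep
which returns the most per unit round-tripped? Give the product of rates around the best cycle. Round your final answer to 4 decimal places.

1.2032

(1) 0.8647 × 0.6445 × 2.159 = 1.20321
(2) 2.948 × 0.5026 × 0.7219 = 1.06961
(3) 3.59 × 0.4757 × 0.5805 = 0.99136
Highest is cycle (1) at 1.2032 (>1, arbitrage).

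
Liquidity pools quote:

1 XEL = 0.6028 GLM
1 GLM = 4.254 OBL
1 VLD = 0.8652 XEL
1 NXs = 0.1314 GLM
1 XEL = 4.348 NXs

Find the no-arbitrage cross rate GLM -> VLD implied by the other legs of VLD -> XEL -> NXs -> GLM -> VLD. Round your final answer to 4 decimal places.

2.0230

Known legs of the cycle: 0.8652 × 4.348 × 0.1314 = 0.49431229344
For no arbitrage the full-cycle product must be 1, so the missing rate is 1 / 0.49431229344 ≈ 2.023013.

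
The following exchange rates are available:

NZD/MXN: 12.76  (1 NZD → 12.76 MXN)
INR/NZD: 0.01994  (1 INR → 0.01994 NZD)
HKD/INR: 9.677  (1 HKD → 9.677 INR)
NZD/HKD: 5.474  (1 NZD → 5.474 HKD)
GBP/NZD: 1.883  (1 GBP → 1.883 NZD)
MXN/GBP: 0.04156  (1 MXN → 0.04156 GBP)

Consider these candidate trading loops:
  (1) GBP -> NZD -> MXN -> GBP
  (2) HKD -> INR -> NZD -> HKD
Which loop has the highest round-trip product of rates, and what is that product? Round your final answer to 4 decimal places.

1.0563

(1) 1.883 × 12.76 × 0.04156 = 0.99857
(2) 9.677 × 0.01994 × 5.474 = 1.05626
Highest is cycle (2) at 1.0563 (>1, arbitrage).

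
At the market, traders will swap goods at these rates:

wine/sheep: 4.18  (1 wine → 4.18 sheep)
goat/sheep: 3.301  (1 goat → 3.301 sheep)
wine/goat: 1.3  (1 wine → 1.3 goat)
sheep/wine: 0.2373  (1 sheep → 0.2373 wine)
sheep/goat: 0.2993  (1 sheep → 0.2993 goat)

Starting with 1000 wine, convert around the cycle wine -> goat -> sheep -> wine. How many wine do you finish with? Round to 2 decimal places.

1000 wine × 1.3 = 1300 goat
1300 goat × 3.301 = 4291.3 sheep
4291.3 sheep × 0.2373 = 1018.32549 wine

1018.33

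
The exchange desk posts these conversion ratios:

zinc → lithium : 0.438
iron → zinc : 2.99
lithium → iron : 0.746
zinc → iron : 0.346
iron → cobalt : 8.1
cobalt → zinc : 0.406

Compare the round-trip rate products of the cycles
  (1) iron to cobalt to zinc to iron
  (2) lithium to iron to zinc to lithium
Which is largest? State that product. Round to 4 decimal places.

1.1379

(1) 8.1 × 0.406 × 0.346 = 1.13786
(2) 0.746 × 2.99 × 0.438 = 0.97698
Highest is cycle (1) at 1.1379 (>1, arbitrage).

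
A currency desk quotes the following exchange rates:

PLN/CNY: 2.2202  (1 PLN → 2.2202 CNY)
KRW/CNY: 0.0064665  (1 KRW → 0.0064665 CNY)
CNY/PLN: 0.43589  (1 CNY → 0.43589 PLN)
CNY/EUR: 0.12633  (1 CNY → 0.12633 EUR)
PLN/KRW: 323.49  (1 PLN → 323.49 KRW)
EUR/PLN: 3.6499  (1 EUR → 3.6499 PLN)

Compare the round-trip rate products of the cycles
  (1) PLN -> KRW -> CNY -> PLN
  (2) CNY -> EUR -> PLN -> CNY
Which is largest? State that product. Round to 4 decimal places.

(1) 323.49 × 0.0064665 × 0.43589 = 0.91182
(2) 0.12633 × 3.6499 × 2.2202 = 1.02372
Highest is cycle (2) at 1.0237 (>1, arbitrage).

1.0237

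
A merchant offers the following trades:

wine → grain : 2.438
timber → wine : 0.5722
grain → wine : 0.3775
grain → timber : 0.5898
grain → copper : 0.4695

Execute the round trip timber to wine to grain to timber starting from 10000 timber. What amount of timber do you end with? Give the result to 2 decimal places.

10000 timber × 0.5722 = 5722 wine
5722 wine × 2.438 = 13950.236 grain
13950.236 grain × 0.5898 = 8227.8491928 timber

8227.85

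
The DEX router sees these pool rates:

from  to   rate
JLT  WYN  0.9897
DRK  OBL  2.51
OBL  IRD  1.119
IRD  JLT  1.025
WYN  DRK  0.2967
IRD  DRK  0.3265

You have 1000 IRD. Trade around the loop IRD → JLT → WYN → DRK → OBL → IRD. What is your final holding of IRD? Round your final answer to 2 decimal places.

845.37

1000 IRD × 1.025 = 1025 JLT
1025 JLT × 0.9897 = 1014.4425 WYN
1014.4425 WYN × 0.2967 = 300.98508975 DRK
300.98508975 DRK × 2.51 = 755.4725752725 OBL
755.4725752725 OBL × 1.119 = 845.3738117299275 IRD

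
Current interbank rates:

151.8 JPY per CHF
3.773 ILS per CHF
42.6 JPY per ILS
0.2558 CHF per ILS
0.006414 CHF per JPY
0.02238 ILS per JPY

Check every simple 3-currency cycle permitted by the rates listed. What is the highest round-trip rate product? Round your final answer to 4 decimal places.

ILS→JPY→CHF→ILS: 42.6 × 0.006414 × 3.773 = 1.03092
ILS→CHF→JPY→ILS: 0.2558 × 151.8 × 0.02238 = 0.86903
Maximum is ILS→JPY→CHF→ILS at 1.0309; arbitrage exists.

1.0309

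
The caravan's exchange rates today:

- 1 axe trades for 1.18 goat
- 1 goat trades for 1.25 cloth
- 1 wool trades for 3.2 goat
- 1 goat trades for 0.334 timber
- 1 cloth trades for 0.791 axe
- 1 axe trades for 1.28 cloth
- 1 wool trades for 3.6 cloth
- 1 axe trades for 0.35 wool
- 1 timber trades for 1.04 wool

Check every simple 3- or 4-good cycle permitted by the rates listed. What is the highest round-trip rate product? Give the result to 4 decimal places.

1.1667

cloth→axe→goat→cloth: 0.791 × 1.18 × 1.25 = 1.16673
timber→wool→goat→timber: 1.04 × 3.2 × 0.334 = 1.11155
cloth→axe→wool→goat→cloth: 0.791 × 0.35 × 3.2 × 1.25 = 1.10740
cloth→axe→wool→cloth: 0.791 × 0.35 × 3.6 = 0.99666
Maximum is cloth→axe→goat→cloth at 1.1667; arbitrage exists.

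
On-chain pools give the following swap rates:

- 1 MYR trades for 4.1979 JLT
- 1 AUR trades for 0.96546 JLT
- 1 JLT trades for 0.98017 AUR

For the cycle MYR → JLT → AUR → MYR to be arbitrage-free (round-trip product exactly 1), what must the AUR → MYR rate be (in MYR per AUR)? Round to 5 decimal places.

Known legs of the cycle: 4.1979 × 0.98017 = 4.114655643
For no arbitrage the full-cycle product must be 1, so the missing rate is 1 / 4.114655643 ≈ 0.2430337.

0.24303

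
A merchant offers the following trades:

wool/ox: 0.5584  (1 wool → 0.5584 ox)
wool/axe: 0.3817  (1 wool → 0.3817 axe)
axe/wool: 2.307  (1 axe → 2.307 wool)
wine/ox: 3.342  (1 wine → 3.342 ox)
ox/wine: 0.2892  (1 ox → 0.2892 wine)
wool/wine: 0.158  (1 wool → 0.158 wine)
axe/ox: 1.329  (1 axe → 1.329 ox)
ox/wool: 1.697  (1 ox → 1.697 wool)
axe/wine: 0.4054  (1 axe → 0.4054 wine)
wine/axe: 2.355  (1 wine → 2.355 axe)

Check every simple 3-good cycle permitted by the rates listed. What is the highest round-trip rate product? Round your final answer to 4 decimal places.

0.9051

axe→ox→wine→axe: 1.329 × 0.2892 × 2.355 = 0.90514
ox→wool→wine→ox: 1.697 × 0.158 × 3.342 = 0.89608
axe→ox→wool→axe: 1.329 × 1.697 × 0.3817 = 0.86085
axe→wool→wine→axe: 2.307 × 0.158 × 2.355 = 0.85841
Maximum is axe→ox→wine→axe at 0.9051; no arbitrage — every cycle loses value.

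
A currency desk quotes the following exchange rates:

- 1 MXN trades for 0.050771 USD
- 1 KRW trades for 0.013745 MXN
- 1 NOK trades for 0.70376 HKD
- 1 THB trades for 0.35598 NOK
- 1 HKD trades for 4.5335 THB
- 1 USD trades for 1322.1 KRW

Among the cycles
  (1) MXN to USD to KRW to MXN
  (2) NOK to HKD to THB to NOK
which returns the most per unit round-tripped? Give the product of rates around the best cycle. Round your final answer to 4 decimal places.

(1) 0.050771 × 1322.1 × 0.013745 = 0.92262
(2) 0.70376 × 4.5335 × 0.35598 = 1.13575
Highest is cycle (2) at 1.1358 (>1, arbitrage).

1.1358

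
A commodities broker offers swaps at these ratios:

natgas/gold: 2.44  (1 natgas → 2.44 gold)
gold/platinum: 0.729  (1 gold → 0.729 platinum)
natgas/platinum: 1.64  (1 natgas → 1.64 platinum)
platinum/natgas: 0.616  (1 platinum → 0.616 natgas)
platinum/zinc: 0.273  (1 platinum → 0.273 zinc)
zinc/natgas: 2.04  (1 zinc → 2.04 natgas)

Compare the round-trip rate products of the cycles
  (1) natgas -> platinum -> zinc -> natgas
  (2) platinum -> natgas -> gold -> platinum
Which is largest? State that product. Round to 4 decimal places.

1.0957

(1) 1.64 × 0.273 × 2.04 = 0.91335
(2) 0.616 × 2.44 × 0.729 = 1.09572
Highest is cycle (2) at 1.0957 (>1, arbitrage).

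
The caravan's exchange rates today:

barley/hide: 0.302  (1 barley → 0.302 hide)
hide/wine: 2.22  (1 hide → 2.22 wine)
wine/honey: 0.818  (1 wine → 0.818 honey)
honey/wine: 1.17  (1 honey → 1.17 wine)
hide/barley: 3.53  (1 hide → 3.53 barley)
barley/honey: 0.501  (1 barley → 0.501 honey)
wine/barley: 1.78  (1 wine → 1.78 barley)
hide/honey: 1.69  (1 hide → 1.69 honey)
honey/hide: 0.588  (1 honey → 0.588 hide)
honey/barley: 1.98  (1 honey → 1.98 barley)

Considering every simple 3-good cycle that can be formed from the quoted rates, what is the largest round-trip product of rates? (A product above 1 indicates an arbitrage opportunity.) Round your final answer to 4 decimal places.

hide→wine→barley→hide: 2.22 × 1.78 × 0.302 = 1.19338
honey→hide→wine→honey: 0.588 × 2.22 × 0.818 = 1.06778
honey→wine→barley→honey: 1.17 × 1.78 × 0.501 = 1.04338
honey→hide→barley→honey: 0.588 × 3.53 × 0.501 = 1.03990
honey→barley→hide→honey: 1.98 × 0.302 × 1.69 = 1.01055
Maximum is hide→wine→barley→hide at 1.1934; arbitrage exists.

1.1934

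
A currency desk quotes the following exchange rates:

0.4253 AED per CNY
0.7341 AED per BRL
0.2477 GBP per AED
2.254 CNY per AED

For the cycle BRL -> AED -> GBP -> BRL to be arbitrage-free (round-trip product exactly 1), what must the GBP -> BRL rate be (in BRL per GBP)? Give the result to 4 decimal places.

Known legs of the cycle: 0.7341 × 0.2477 = 0.18183657
For no arbitrage the full-cycle product must be 1, so the missing rate is 1 / 0.18183657 ≈ 5.499444.

5.4994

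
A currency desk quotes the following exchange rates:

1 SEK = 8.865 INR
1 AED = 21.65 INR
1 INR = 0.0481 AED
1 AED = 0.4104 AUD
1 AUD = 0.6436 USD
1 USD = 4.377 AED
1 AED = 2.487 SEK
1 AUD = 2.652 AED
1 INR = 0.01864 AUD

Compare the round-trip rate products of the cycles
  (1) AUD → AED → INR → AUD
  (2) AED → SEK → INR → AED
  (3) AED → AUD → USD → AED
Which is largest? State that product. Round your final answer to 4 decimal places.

1.1561

(1) 2.652 × 21.65 × 0.01864 = 1.07023
(2) 2.487 × 8.865 × 0.0481 = 1.06047
(3) 0.4104 × 0.6436 × 4.377 = 1.15611
Highest is cycle (3) at 1.1561 (>1, arbitrage).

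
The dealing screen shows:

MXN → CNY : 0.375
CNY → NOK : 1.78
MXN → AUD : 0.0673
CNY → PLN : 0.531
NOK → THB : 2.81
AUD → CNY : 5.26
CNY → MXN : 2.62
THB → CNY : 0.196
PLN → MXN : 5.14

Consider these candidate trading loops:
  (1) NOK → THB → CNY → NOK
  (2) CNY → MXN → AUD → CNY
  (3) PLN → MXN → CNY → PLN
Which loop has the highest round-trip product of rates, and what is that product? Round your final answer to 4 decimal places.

(1) 2.81 × 0.196 × 1.78 = 0.98035
(2) 2.62 × 0.0673 × 5.26 = 0.92747
(3) 5.14 × 0.375 × 0.531 = 1.02350
Highest is cycle (3) at 1.0235 (>1, arbitrage).

1.0235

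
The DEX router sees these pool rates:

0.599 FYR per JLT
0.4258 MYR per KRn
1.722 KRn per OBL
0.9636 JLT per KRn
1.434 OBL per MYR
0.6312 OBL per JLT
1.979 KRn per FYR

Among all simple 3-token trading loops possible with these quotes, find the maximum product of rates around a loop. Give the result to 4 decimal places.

1.1423

FYR→KRn→JLT→FYR: 1.979 × 0.9636 × 0.599 = 1.14227
MYR→OBL→KRn→MYR: 1.434 × 1.722 × 0.4258 = 1.05145
JLT→OBL→KRn→JLT: 0.6312 × 1.722 × 0.9636 = 1.04736
Maximum is FYR→KRn→JLT→FYR at 1.1423; arbitrage exists.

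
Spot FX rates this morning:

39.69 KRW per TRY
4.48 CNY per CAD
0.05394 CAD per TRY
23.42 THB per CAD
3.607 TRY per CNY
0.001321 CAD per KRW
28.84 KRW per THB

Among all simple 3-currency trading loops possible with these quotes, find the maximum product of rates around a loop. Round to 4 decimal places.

0.8922

THB→KRW→CAD→THB: 28.84 × 0.001321 × 23.42 = 0.89225
TRY→CAD→CNY→TRY: 0.05394 × 4.48 × 3.607 = 0.87164
Maximum is THB→KRW→CAD→THB at 0.8922; no arbitrage — every cycle loses value.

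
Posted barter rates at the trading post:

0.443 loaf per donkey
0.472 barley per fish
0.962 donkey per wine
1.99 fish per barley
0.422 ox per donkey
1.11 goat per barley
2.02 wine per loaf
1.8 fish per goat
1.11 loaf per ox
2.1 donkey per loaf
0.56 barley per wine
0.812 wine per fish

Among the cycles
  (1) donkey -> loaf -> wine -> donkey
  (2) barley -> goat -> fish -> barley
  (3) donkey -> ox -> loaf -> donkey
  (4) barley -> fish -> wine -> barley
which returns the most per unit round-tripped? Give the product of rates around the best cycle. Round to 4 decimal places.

0.9837

(1) 0.443 × 2.02 × 0.962 = 0.86086
(2) 1.11 × 1.8 × 0.472 = 0.94306
(3) 0.422 × 1.11 × 2.1 = 0.98368
(4) 1.99 × 0.812 × 0.56 = 0.90489
Highest is cycle (3) at 0.9837 (≤1, no arbitrage).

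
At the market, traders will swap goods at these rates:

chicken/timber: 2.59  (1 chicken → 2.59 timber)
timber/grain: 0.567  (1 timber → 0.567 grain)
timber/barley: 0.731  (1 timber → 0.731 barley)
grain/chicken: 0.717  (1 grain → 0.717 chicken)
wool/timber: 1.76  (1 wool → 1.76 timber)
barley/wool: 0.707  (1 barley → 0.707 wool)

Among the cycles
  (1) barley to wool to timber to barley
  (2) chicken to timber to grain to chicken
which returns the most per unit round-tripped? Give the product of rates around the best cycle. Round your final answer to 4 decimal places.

1.0529

(1) 0.707 × 1.76 × 0.731 = 0.90960
(2) 2.59 × 0.567 × 0.717 = 1.05294
Highest is cycle (2) at 1.0529 (>1, arbitrage).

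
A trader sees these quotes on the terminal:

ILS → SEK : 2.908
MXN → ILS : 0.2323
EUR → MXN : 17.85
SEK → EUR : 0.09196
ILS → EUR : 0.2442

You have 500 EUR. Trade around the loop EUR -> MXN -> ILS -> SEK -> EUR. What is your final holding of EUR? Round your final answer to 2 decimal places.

554.44

500 EUR × 17.85 = 8925 MXN
8925 MXN × 0.2323 = 2073.2775 ILS
2073.2775 ILS × 2.908 = 6029.09097 SEK
6029.09097 SEK × 0.09196 = 554.4352056012 EUR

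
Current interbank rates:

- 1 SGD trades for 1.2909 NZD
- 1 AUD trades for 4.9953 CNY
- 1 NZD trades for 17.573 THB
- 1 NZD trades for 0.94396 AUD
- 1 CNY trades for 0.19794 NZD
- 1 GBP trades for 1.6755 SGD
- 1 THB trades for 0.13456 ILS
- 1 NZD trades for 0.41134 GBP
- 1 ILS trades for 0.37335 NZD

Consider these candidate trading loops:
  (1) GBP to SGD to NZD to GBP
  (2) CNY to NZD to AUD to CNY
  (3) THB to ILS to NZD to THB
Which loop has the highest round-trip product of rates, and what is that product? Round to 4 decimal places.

(1) 1.6755 × 1.2909 × 0.41134 = 0.88969
(2) 0.19794 × 0.94396 × 4.9953 = 0.93336
(3) 0.13456 × 0.37335 × 17.573 = 0.88283
Highest is cycle (2) at 0.9334 (≤1, no arbitrage).

0.9334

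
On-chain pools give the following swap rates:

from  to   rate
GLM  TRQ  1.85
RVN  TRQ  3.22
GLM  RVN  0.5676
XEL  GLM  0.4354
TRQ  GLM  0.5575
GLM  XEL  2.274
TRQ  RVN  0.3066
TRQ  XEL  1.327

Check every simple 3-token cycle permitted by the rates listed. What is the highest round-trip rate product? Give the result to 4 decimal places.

1.0689

TRQ→XEL→GLM→TRQ: 1.327 × 0.4354 × 1.85 = 1.06889
RVN→TRQ→GLM→RVN: 3.22 × 0.5575 × 0.5676 = 1.01893
Maximum is TRQ→XEL→GLM→TRQ at 1.0689; arbitrage exists.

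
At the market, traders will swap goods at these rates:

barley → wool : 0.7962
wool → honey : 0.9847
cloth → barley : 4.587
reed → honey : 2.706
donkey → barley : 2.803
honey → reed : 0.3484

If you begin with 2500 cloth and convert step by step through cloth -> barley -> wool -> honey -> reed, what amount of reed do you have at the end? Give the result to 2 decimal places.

2500 cloth × 4.587 = 11467.5 barley
11467.5 barley × 0.7962 = 9130.4235 wool
9130.4235 wool × 0.9847 = 8990.72802045 honey
8990.72802045 honey × 0.3484 = 3132.36964232478 reed

3132.37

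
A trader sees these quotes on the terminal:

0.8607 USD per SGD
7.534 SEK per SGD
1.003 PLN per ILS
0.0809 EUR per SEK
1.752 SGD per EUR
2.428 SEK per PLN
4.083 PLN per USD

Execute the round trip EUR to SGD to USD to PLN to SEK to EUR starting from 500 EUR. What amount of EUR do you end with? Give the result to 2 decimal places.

500 EUR × 1.752 = 876 SGD
876 SGD × 0.8607 = 753.9732 USD
753.9732 USD × 4.083 = 3078.4725756 PLN
3078.4725756 PLN × 2.428 = 7474.5314135568 SEK
7474.5314135568 SEK × 0.0809 = 604.68959135674512 EUR

604.69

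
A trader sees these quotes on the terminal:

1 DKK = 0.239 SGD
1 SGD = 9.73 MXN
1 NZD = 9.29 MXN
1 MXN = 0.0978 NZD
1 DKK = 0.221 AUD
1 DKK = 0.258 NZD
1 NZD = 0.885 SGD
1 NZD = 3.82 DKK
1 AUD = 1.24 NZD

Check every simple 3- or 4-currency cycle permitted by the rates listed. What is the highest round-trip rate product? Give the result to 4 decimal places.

1.0468

DKK→AUD→NZD→DKK: 0.221 × 1.24 × 3.82 = 1.04683
DKK→SGD→MXN→NZD→DKK: 0.239 × 9.73 × 0.0978 × 3.82 = 0.86879
MXN→NZD→SGD→MXN: 0.0978 × 0.885 × 9.73 = 0.84216
Maximum is DKK→AUD→NZD→DKK at 1.0468; arbitrage exists.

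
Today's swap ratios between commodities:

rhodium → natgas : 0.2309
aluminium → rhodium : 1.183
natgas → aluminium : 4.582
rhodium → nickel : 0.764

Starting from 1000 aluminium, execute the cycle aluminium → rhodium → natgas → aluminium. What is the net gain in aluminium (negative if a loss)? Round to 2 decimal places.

251.59

1000 aluminium × 1.183 = 1183 rhodium
1183 rhodium × 0.2309 = 273.1547 natgas
273.1547 natgas × 4.582 = 1251.5948354 aluminium
Net change: 1251.5948354 − 1000 = 251.5948354 aluminium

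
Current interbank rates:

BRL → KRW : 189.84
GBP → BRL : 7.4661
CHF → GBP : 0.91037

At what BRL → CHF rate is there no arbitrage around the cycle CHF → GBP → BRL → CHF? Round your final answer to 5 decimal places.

Known legs of the cycle: 0.91037 × 7.4661 = 6.796913457
For no arbitrage the full-cycle product must be 1, so the missing rate is 1 / 6.796913457 ≈ 0.1471256.

0.14713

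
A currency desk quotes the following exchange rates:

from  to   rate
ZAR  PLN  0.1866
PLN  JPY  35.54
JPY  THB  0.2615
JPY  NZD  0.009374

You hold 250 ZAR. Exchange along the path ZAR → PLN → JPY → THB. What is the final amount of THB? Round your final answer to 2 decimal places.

250 ZAR × 0.1866 = 46.65 PLN
46.65 PLN × 35.54 = 1657.941 JPY
1657.941 JPY × 0.2615 = 433.5515715 THB

433.55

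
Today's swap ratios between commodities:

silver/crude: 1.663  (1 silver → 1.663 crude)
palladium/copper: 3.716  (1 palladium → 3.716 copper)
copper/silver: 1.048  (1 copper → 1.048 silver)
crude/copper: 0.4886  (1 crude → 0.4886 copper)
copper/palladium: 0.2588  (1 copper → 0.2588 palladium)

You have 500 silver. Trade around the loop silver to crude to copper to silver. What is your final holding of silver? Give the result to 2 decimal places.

425.77

500 silver × 1.663 = 831.5 crude
831.5 crude × 0.4886 = 406.2709 copper
406.2709 copper × 1.048 = 425.7719032 silver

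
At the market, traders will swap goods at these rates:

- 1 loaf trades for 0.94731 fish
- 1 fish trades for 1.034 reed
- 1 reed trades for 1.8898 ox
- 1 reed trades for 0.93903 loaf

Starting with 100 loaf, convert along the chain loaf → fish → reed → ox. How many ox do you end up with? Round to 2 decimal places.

185.11

100 loaf × 0.94731 = 94.731 fish
94.731 fish × 1.034 = 97.951854 reed
97.951854 reed × 1.8898 = 185.1094136892 ox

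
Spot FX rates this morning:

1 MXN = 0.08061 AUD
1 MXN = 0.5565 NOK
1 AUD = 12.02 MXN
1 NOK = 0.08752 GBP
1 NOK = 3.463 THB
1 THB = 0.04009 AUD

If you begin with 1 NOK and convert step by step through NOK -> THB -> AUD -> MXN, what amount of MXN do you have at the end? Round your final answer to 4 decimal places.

1 NOK × 3.463 = 3.463 THB
3.463 THB × 0.04009 = 0.13883167 AUD
0.13883167 AUD × 12.02 = 1.6687566734 MXN

1.6688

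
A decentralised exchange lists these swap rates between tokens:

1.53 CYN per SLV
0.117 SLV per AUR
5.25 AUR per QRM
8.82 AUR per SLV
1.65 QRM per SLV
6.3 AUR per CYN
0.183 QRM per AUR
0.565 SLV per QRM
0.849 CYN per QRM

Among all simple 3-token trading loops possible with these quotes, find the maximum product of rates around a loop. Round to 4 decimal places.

SLV→CYN→AUR→SLV: 1.53 × 6.3 × 0.117 = 1.12776
SLV→QRM→AUR→SLV: 1.65 × 5.25 × 0.117 = 1.01351
CYN→AUR→QRM→CYN: 6.3 × 0.183 × 0.849 = 0.97881
SLV→AUR→QRM→SLV: 8.82 × 0.183 × 0.565 = 0.91194
Maximum is SLV→CYN→AUR→SLV at 1.1278; arbitrage exists.

1.1278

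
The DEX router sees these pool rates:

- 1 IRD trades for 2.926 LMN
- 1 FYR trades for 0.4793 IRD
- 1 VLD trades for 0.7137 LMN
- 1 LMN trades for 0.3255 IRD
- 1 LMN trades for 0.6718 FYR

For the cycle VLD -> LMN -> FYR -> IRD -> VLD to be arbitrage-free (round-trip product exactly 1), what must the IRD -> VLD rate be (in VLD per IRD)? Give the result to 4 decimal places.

Known legs of the cycle: 0.7137 × 0.6718 × 0.4793 = 0.229806932238
For no arbitrage the full-cycle product must be 1, so the missing rate is 1 / 0.229806932238 ≈ 4.351479.

4.3515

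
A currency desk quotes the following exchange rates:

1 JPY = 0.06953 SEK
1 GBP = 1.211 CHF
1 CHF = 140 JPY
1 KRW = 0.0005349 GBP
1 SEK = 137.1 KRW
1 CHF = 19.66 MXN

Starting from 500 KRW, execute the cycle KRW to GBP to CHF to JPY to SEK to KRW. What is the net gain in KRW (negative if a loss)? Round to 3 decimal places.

-67.760

500 KRW × 0.0005349 = 0.26745 GBP
0.26745 GBP × 1.211 = 0.32388195 CHF
0.32388195 CHF × 140 = 45.343473 JPY
45.343473 JPY × 0.06953 = 3.15273167769 SEK
3.15273167769 SEK × 137.1 = 432.239513011299 KRW
Net change: 432.239513011299 − 500 = -67.760486988701 KRW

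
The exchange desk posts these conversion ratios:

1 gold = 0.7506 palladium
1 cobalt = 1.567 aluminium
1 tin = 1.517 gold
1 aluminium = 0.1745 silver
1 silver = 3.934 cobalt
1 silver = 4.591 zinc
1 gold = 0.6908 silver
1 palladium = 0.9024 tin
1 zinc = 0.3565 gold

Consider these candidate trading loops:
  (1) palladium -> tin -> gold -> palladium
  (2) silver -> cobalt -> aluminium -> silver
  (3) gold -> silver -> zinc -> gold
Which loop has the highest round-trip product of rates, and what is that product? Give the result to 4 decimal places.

(1) 0.9024 × 1.517 × 0.7506 = 1.02753
(2) 3.934 × 1.567 × 0.1745 = 1.07572
(3) 0.6908 × 4.591 × 0.3565 = 1.13063
Highest is cycle (3) at 1.1306 (>1, arbitrage).

1.1306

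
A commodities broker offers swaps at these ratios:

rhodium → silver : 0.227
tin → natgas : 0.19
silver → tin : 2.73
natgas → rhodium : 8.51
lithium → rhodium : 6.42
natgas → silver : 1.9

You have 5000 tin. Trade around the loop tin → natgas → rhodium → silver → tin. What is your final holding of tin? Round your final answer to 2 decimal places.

5000 tin × 0.19 = 950 natgas
950 natgas × 8.51 = 8084.5 rhodium
8084.5 rhodium × 0.227 = 1835.1815 silver
1835.1815 silver × 2.73 = 5010.045495 tin

5010.05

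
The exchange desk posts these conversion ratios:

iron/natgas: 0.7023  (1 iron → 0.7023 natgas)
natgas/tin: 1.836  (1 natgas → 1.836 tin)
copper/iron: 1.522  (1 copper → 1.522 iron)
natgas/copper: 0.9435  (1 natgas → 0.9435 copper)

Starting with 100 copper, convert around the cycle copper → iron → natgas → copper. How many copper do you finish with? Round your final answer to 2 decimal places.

100.85

100 copper × 1.522 = 152.2 iron
152.2 iron × 0.7023 = 106.89006 natgas
106.89006 natgas × 0.9435 = 100.85077161 copper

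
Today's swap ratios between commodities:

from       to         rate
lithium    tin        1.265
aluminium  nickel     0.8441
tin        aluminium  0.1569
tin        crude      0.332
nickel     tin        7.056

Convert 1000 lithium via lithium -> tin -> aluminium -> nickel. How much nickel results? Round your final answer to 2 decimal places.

167.54

1000 lithium × 1.265 = 1265 tin
1265 tin × 0.1569 = 198.4785 aluminium
198.4785 aluminium × 0.8441 = 167.53570185 nickel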